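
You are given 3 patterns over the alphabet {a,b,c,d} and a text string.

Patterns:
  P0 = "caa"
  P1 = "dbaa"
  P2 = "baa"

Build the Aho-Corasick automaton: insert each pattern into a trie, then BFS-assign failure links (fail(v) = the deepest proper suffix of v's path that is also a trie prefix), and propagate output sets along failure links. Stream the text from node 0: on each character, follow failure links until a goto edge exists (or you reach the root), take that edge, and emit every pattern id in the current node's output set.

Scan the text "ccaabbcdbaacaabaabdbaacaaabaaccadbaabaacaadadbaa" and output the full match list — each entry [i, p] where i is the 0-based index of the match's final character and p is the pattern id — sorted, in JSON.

Construct AC machine:
Trie nodes:
  0='ε' goto b→8 c→1 d→4
  1='c' goto a→2
  2='ca' goto a→3
  3='caa' goto ·  ←P0
  4='d' goto b→5
  5='db' goto a→6
  6='dba' goto a→7
  7='dbaa' goto ·  ←P1
  8='b' goto a→9
  9='ba' goto a→10
  10='baa' goto ·  ←P2

BFS fail/out derivation:
  n1('c'): parent n0 fail=0; on 'c' 0 → fail=0;  out ∅∪∅=∅
  n4('d'): parent n0 fail=0; on 'd' 0 → fail=0;  out ∅∪∅=∅
  n8('b'): parent n0 fail=0; on 'b' 0 → fail=0;  out ∅∪∅=∅
  n2('ca'): parent n1 fail=0; on 'a' 0 → fail=0;  out ∅∪∅=∅
  n5('db'): parent n4 fail=0; on 'b' 0 → fail=8;  out ∅∪∅=∅
  n9('ba'): parent n8 fail=0; on 'a' 0 → fail=0;  out ∅∪∅=∅
  n3('caa'): parent n2 fail=0; on 'a' 0 → fail=0;  out {0}∪∅={0}
  n6('dba'): parent n5 fail=8; on 'a' 8 → fail=9;  out ∅∪∅=∅
  n10('baa'): parent n9 fail=0; on 'a' 0 → fail=0;  out {2}∪∅={2}
  n7('dbaa'): parent n6 fail=9; on 'a' 9 → fail=10;  out {1}∪{2}={1,2}

Run:
i=0 'c': node 0→1
i=1 'c': node 1→1 ·f
i=2 'a': node 1→2
i=3 'a': node 2→3  emit P0@[1:3]
i=4 'b': node 3→8 ·f
i=5 'b': node 8→8 ·f
i=6 'c': node 8→1 ·f
i=7 'd': node 1→4 ·f
i=8 'b': node 4→5
i=9 'a': node 5→6
i=10 'a': node 6→7  emit P1@[7:10],P2@[8:10]
i=11 'c': node 7→1 ·f
i=12 'a': node 1→2
i=13 'a': node 2→3  emit P0@[11:13]
i=14 'b': node 3→8 ·f
i=15 'a': node 8→9
i=16 'a': node 9→10  emit P2@[14:16]
i=17 'b': node 10→8 ·f
i=18 'd': node 8→4 ·f
i=19 'b': node 4→5
i=20 'a': node 5→6
i=21 'a': node 6→7  emit P1@[18:21],P2@[19:21]
i=22 'c': node 7→1 ·f
i=23 'a': node 1→2
i=24 'a': node 2→3  emit P0@[22:24]
i=25 'a': node 3→0 ·f
i=26 'b': node 0→8
i=27 'a': node 8→9
i=28 'a': node 9→10  emit P2@[26:28]
i=29 'c': node 10→1 ·f
i=30 'c': node 1→1 ·f
i=31 'a': node 1→2
i=32 'd': node 2→4 ·f
i=33 'b': node 4→5
i=34 'a': node 5→6
i=35 'a': node 6→7  emit P1@[32:35],P2@[33:35]
i=36 'b': node 7→8 ·f
i=37 'a': node 8→9
i=38 'a': node 9→10  emit P2@[36:38]
i=39 'c': node 10→1 ·f
i=40 'a': node 1→2
i=41 'a': node 2→3  emit P0@[39:41]
i=42 'd': node 3→4 ·f
i=43 'a': node 4→0 ·f
i=44 'd': node 0→4
i=45 'b': node 4→5
i=46 'a': node 5→6
i=47 'a': node 6→7  emit P1@[44:47],P2@[45:47]

All matches (sorted): [[3,0],[10,1],[10,2],[13,0],[16,2],[21,1],[21,2],[24,0],[28,2],[35,1],[35,2],[38,2],[41,0],[47,1],[47,2]]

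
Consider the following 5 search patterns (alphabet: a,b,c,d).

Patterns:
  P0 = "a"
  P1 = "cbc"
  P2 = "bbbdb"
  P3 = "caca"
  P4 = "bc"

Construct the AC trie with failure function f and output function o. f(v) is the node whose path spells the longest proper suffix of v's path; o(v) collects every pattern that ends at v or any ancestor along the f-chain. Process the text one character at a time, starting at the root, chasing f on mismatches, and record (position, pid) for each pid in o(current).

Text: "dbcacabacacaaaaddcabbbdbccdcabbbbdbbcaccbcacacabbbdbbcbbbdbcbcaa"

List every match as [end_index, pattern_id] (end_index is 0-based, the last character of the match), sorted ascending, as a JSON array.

Build automaton:
Trie nodes:
  n0 'ε': a→1 b→5 c→2
  n1 'a': ·  ←P0
  n2 'c': a→10 b→3
  n3 'cb': c→4
  n4 'cbc': ·  ←P1
  n5 'b': b→6 c→13
  n6 'bb': b→7
  n7 'bbb': d→8
  n8 'bbbd': b→9
  n9 'bbbdb': ·  ←P2
  n10 'ca': c→11
  n11 'cac': a→12
  n12 'caca': ·  ←P3
  n13 'bc': ·  ←P4

Failure links (BFS by depth):
  n1('a'): parent n0 fail=0; on 'a' 0 → fail=0;  out {0}∪∅={0}
  n2('c'): parent n0 fail=0; on 'c' 0 → fail=0;  out ∅∪∅=∅
  n5('b'): parent n0 fail=0; on 'b' 0 → fail=0;  out ∅∪∅=∅
  n3('cb'): parent n2 fail=0; on 'b' 0 → fail=5;  out ∅∪∅=∅
  n6('bb'): parent n5 fail=0; on 'b' 0 → fail=5;  out ∅∪∅=∅
  n10('ca'): parent n2 fail=0; on 'a' 0 → fail=1;  out ∅∪{0}={0}
  n13('bc'): parent n5 fail=0; on 'c' 0 → fail=2;  out {4}∪∅={4}
  n4('cbc'): parent n3 fail=5; on 'c' 5 → fail=13;  out {1}∪{4}={1,4}
  n7('bbb'): parent n6 fail=5; on 'b' 5 → fail=6;  out ∅∪∅=∅
  n11('cac'): parent n10 fail=1; on 'c' 1→0 → fail=2;  out ∅∪∅=∅
  n8('bbbd'): parent n7 fail=6; on 'd' 6→5→0 → fail=0;  out ∅∪∅=∅
  n12('caca'): parent n11 fail=2; on 'a' 2 → fail=10;  out {3}∪{0}={0,3}
  n9('bbbdb'): parent n8 fail=0; on 'b' 0 → fail=5;  out {2}∪∅={2}

Text stream:
pos 0 'd': at 0
pos 1 'b': at 5
pos 2 'c': at 13  → match P4@[1:2]
pos 3 'a': at 10 (fail-walked)  → match P0@[3:3]
pos 4 'c': at 11
pos 5 'a': at 12  → match P0@[5:5],P3@[2:5]
pos 6 'b': at 5 (fail-walked)
pos 7 'a': at 1 (fail-walked)  → match P0@[7:7]
pos 8 'c': at 2 (fail-walked)
pos 9 'a': at 10  → match P0@[9:9]
pos 10 'c': at 11
pos 11 'a': at 12  → match P0@[11:11],P3@[8:11]
pos 12 'a': at 1 (fail-walked)  → match P0@[12:12]
pos 13 'a': at 1 (fail-walked)  → match P0@[13:13]
pos 14 'a': at 1 (fail-walked)  → match P0@[14:14]
pos 15 'd': at 0 (fail-walked)
pos 16 'd': at 0
pos 17 'c': at 2
pos 18 'a': at 10  → match P0@[18:18]
pos 19 'b': at 5 (fail-walked)
pos 20 'b': at 6
pos 21 'b': at 7
pos 22 'd': at 8
pos 23 'b': at 9  → match P2@[19:23]
pos 24 'c': at 13 (fail-walked)  → match P4@[23:24]
pos 25 'c': at 2 (fail-walked)
pos 26 'd': at 0 (fail-walked)
pos 27 'c': at 2
pos 28 'a': at 10  → match P0@[28:28]
pos 29 'b': at 5 (fail-walked)
pos 30 'b': at 6
pos 31 'b': at 7
pos 32 'b': at 7 (fail-walked)
pos 33 'd': at 8
pos 34 'b': at 9  → match P2@[30:34]
pos 35 'b': at 6 (fail-walked)
pos 36 'c': at 13 (fail-walked)  → match P4@[35:36]
pos 37 'a': at 10 (fail-walked)  → match P0@[37:37]
pos 38 'c': at 11
pos 39 'c': at 2 (fail-walked)
pos 40 'b': at 3
pos 41 'c': at 4  → match P1@[39:41],P4@[40:41]
pos 42 'a': at 10 (fail-walked)  → match P0@[42:42]
pos 43 'c': at 11
pos 44 'a': at 12  → match P0@[44:44],P3@[41:44]
pos 45 'c': at 11 (fail-walked)
pos 46 'a': at 12  → match P0@[46:46],P3@[43:46]
pos 47 'b': at 5 (fail-walked)
pos 48 'b': at 6
pos 49 'b': at 7
pos 50 'd': at 8
pos 51 'b': at 9  → match P2@[47:51]
pos 52 'b': at 6 (fail-walked)
pos 53 'c': at 13 (fail-walked)  → match P4@[52:53]
pos 54 'b': at 3 (fail-walked)
pos 55 'b': at 6 (fail-walked)
pos 56 'b': at 7
pos 57 'd': at 8
pos 58 'b': at 9  → match P2@[54:58]
pos 59 'c': at 13 (fail-walked)  → match P4@[58:59]
pos 60 'b': at 3 (fail-walked)
pos 61 'c': at 4  → match P1@[59:61],P4@[60:61]
pos 62 'a': at 10 (fail-walked)  → match P0@[62:62]
pos 63 'a': at 1 (fail-walked)  → match P0@[63:63]

Matches: [[2,4],[3,0],[5,0],[5,3],[7,0],[9,0],[11,0],[11,3],[12,0],[13,0],[14,0],[18,0],[23,2],[24,4],[28,0],[34,2],[36,4],[37,0],[41,1],[41,4],[42,0],[44,0],[44,3],[46,0],[46,3],[51,2],[53,4],[58,2],[59,4],[61,1],[61,4],[62,0],[63,0]]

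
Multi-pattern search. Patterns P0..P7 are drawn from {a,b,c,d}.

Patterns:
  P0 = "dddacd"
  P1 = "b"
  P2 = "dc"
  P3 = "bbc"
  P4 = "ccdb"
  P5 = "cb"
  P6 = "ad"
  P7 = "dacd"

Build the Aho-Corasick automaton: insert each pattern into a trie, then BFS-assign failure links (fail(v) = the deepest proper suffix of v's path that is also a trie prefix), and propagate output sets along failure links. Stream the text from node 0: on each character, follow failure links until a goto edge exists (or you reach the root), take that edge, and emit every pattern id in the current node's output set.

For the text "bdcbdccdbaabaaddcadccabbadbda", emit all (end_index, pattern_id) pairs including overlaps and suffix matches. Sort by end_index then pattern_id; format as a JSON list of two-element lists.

Build automaton:
Trie (insert patterns):
  0='ε' goto a→16 b→7 c→11 d→1
  1='d' goto a→18 c→8 d→2
  2='dd' goto d→3
  3='ddd' goto a→4
  4='ddda' goto c→5
  5='dddac' goto d→6
  6='dddacd' goto ·  [P0 ends]
  7='b' goto b→9  [P1 ends]
  8='dc' goto ·  [P2 ends]
  9='bb' goto c→10
  10='bbc' goto ·  [P3 ends]
  11='c' goto b→15 c→12
  12='cc' goto d→13
  13='ccd' goto b→14
  14='ccdb' goto ·  [P4 ends]
  15='cb' goto ·  [P5 ends]
  16='a' goto d→17
  17='ad' goto ·  [P6 ends]
  18='da' goto c→19
  19='dac' goto d→20
  20='dacd' goto ·  [P7 ends]

Failure links (BFS by depth):
  fail(1) 'd': from fail(0)=0 chase 'd': 0 ⇒ 0;  out=∅∪out(0)=∅
  fail(7) 'b': from fail(0)=0 chase 'b': 0 ⇒ 0;  out={1}∪out(0)={1}
  fail(11) 'c': from fail(0)=0 chase 'c': 0 ⇒ 0;  out=∅∪out(0)=∅
  fail(16) 'a': from fail(0)=0 chase 'a': 0 ⇒ 0;  out=∅∪out(0)=∅
  fail(2) 'dd': from fail(1)=0 chase 'd': 0 ⇒ 1;  out=∅∪out(1)=∅
  fail(8) 'dc': from fail(1)=0 chase 'c': 0 ⇒ 11;  out={2}∪out(11)={2}
  fail(9) 'bb': from fail(7)=0 chase 'b': 0 ⇒ 7;  out=∅∪out(7)={1}
  fail(12) 'cc': from fail(11)=0 chase 'c': 0 ⇒ 11;  out=∅∪out(11)=∅
  fail(15) 'cb': from fail(11)=0 chase 'b': 0 ⇒ 7;  out={5}∪out(7)={1,5}
  fail(17) 'ad': from fail(16)=0 chase 'd': 0 ⇒ 1;  out={6}∪out(1)={6}
  fail(18) 'da': from fail(1)=0 chase 'a': 0 ⇒ 16;  out=∅∪out(16)=∅
  fail(3) 'ddd': from fail(2)=1 chase 'd': 1 ⇒ 2;  out=∅∪out(2)=∅
  fail(10) 'bbc': from fail(9)=7 chase 'c': 7→0 ⇒ 11;  out={3}∪out(11)={3}
  fail(13) 'ccd': from fail(12)=11 chase 'd': 11→0 ⇒ 1;  out=∅∪out(1)=∅
  fail(19) 'dac': from fail(18)=16 chase 'c': 16→0 ⇒ 11;  out=∅∪out(11)=∅
  fail(4) 'ddda': from fail(3)=2 chase 'a': 2→1 ⇒ 18;  out=∅∪out(18)=∅
  fail(14) 'ccdb': from fail(13)=1 chase 'b': 1→0 ⇒ 7;  out={4}∪out(7)={1,4}
  fail(20) 'dacd': from fail(19)=11 chase 'd': 11→0 ⇒ 1;  out={7}∪out(1)={7}
  fail(5) 'dddac': from fail(4)=18 chase 'c': 18 ⇒ 19;  out=∅∪out(19)=∅
  fail(6) 'dddacd': from fail(5)=19 chase 'd': 19 ⇒ 20;  out={0}∪out(20)={0,7}

Run:
i=0 'b': node 0→7  ** P1@[0:0]
i=1 'd': node 7→1 (fail-walked)
i=2 'c': node 1→8  ** P2@[1:2]
i=3 'b': node 8→15 (fail-walked)  ** P1@[3:3],P5@[2:3]
i=4 'd': node 15→1 (fail-walked)
i=5 'c': node 1→8  ** P2@[4:5]
i=6 'c': node 8→12 (fail-walked)
i=7 'd': node 12→13
i=8 'b': node 13→14  ** P1@[8:8],P4@[5:8]
i=9 'a': node 14→16 (fail-walked)
i=10 'a': node 16→16 (fail-walked)
i=11 'b': node 16→7 (fail-walked)  ** P1@[11:11]
i=12 'a': node 7→16 (fail-walked)
i=13 'a': node 16→16 (fail-walked)
i=14 'd': node 16→17  ** P6@[13:14]
i=15 'd': node 17→2 (fail-walked)
i=16 'c': node 2→8 (fail-walked)  ** P2@[15:16]
i=17 'a': node 8→16 (fail-walked)
i=18 'd': node 16→17  ** P6@[17:18]
i=19 'c': node 17→8 (fail-walked)  ** P2@[18:19]
i=20 'c': node 8→12 (fail-walked)
i=21 'a': node 12→16 (fail-walked)
i=22 'b': node 16→7 (fail-walked)  ** P1@[22:22]
i=23 'b': node 7→9  ** P1@[23:23]
i=24 'a': node 9→16 (fail-walked)
i=25 'd': node 16→17  ** P6@[24:25]
i=26 'b': node 17→7 (fail-walked)  ** P1@[26:26]
i=27 'd': node 7→1 (fail-walked)
i=28 'a': node 1→18

Result: [[0,1],[2,2],[3,1],[3,5],[5,2],[8,1],[8,4],[11,1],[14,6],[16,2],[18,6],[19,2],[22,1],[23,1],[25,6],[26,1]]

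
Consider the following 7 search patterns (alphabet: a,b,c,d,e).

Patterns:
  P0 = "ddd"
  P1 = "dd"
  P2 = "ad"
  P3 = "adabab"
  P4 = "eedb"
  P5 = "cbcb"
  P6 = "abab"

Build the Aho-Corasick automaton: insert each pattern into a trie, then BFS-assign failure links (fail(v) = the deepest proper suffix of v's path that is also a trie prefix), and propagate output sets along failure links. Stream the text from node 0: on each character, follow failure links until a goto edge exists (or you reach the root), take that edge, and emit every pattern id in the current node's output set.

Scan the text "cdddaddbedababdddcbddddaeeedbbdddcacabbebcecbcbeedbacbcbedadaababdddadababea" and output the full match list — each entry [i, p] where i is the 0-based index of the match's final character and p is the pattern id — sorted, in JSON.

Construct AC machine:
Trie nodes:
  n0 'ε': a→4 c→14 d→1 e→10
  n1 'd': d→2
  n2 'dd': d→3  [P1 ends]
  n3 'ddd': ·  [P0 ends]
  n4 'a': b→18 d→5
  n5 'ad': a→6  [P2 ends]
  n6 'ada': b→7
  n7 'adab': a→8
  n8 'adaba': b→9
  n9 'adabab': ·  [P3 ends]
  n10 'e': e→11
  n11 'ee': d→12
  n12 'eed': b→13
  n13 'eedb': ·  [P4 ends]
  n14 'c': b→15
  n15 'cb': c→16
  n16 'cbc': b→17
  n17 'cbcb': ·  [P5 ends]
  n18 'ab': a→19
  n19 'aba': b→20
  n20 'abab': ·  [P6 ends]

BFS fail/out derivation:
  n1('d'): parent n0 fail=0; on 'd' 0 → fail=0;  out ∅∪∅=∅
  n4('a'): parent n0 fail=0; on 'a' 0 → fail=0;  out ∅∪∅=∅
  n10('e'): parent n0 fail=0; on 'e' 0 → fail=0;  out ∅∪∅=∅
  n14('c'): parent n0 fail=0; on 'c' 0 → fail=0;  out ∅∪∅=∅
  n2('dd'): parent n1 fail=0; on 'd' 0 → fail=1;  out {1}∪∅={1}
  n5('ad'): parent n4 fail=0; on 'd' 0 → fail=1;  out {2}∪∅={2}
  n11('ee'): parent n10 fail=0; on 'e' 0 → fail=10;  out ∅∪∅=∅
  n15('cb'): parent n14 fail=0; on 'b' 0 → fail=0;  out ∅∪∅=∅
  n18('ab'): parent n4 fail=0; on 'b' 0 → fail=0;  out ∅∪∅=∅
  n3('ddd'): parent n2 fail=1; on 'd' 1 → fail=2;  out {0}∪{1}={0,1}
  n6('ada'): parent n5 fail=1; on 'a' 1→0 → fail=4;  out ∅∪∅=∅
  n12('eed'): parent n11 fail=10; on 'd' 10→0 → fail=1;  out ∅∪∅=∅
  n16('cbc'): parent n15 fail=0; on 'c' 0 → fail=14;  out ∅∪∅=∅
  n19('aba'): parent n18 fail=0; on 'a' 0 → fail=4;  out ∅∪∅=∅
  n7('adab'): parent n6 fail=4; on 'b' 4 → fail=18;  out ∅∪∅=∅
  n13('eedb'): parent n12 fail=1; on 'b' 1→0 → fail=0;  out {4}∪∅={4}
  n17('cbcb'): parent n16 fail=14; on 'b' 14 → fail=15;  out {5}∪∅={5}
  n20('abab'): parent n19 fail=4; on 'b' 4 → fail=18;  out {6}∪∅={6}
  n8('adaba'): parent n7 fail=18; on 'a' 18 → fail=19;  out ∅∪∅=∅
  n9('adabab'): parent n8 fail=19; on 'b' 19 → fail=20;  out {3}∪{6}={3,6}

Text stream:
i=0 'c': node 0→14
i=1 'd': node 14→1 (via fail)
i=2 'd': node 1→2  → match P1@[1:2]
i=3 'd': node 2→3  → match P0@[1:3],P1@[2:3]
i=4 'a': node 3→4 (via fail)
i=5 'd': node 4→5  → match P2@[4:5]
i=6 'd': node 5→2 (via fail)  → match P1@[5:6]
i=7 'b': node 2→0 (via fail)
i=8 'e': node 0→10
i=9 'd': node 10→1 (via fail)
i=10 'a': node 1→4 (via fail)
i=11 'b': node 4→18
i=12 'a': node 18→19
i=13 'b': node 19→20  → match P6@[10:13]
i=14 'd': node 20→1 (via fail)
i=15 'd': node 1→2  → match P1@[14:15]
i=16 'd': node 2→3  → match P0@[14:16],P1@[15:16]
i=17 'c': node 3→14 (via fail)
i=18 'b': node 14→15
i=19 'd': node 15→1 (via fail)
i=20 'd': node 1→2  → match P1@[19:20]
i=21 'd': node 2→3  → match P0@[19:21],P1@[20:21]
i=22 'd': node 3→3 (via fail)  → match P0@[20:22],P1@[21:22]
i=23 'a': node 3→4 (via fail)
i=24 'e': node 4→10 (via fail)
i=25 'e': node 10→11
i=26 'e': node 11→11 (via fail)
i=27 'd': node 11→12
i=28 'b': node 12→13  → match P4@[25:28]
i=29 'b': node 13→0 (via fail)
i=30 'd': node 0→1
i=31 'd': node 1→2  → match P1@[30:31]
i=32 'd': node 2→3  → match P0@[30:32],P1@[31:32]
i=33 'c': node 3→14 (via fail)
i=34 'a': node 14→4 (via fail)
i=35 'c': node 4→14 (via fail)
i=36 'a': node 14→4 (via fail)
i=37 'b': node 4→18
i=38 'b': node 18→0 (via fail)
i=39 'e': node 0→10
i=40 'b': node 10→0 (via fail)
i=41 'c': node 0→14
i=42 'e': node 14→10 (via fail)
i=43 'c': node 10→14 (via fail)
i=44 'b': node 14→15
i=45 'c': node 15→16
i=46 'b': node 16→17  → match P5@[43:46]
i=47 'e': node 17→10 (via fail)
i=48 'e': node 10→11
i=49 'd': node 11→12
i=50 'b': node 12→13  → match P4@[47:50]
i=51 'a': node 13→4 (via fail)
i=52 'c': node 4→14 (via fail)
i=53 'b': node 14→15
i=54 'c': node 15→16
i=55 'b': node 16→17  → match P5@[52:55]
i=56 'e': node 17→10 (via fail)
i=57 'd': node 10→1 (via fail)
i=58 'a': node 1→4 (via fail)
i=59 'd': node 4→5  → match P2@[58:59]
i=60 'a': node 5→6
i=61 'a': node 6→4 (via fail)
i=62 'b': node 4→18
i=63 'a': node 18→19
i=64 'b': node 19→20  → match P6@[61:64]
i=65 'd': node 20→1 (via fail)
i=66 'd': node 1→2  → match P1@[65:66]
i=67 'd': node 2→3  → match P0@[65:67],P1@[66:67]
i=68 'a': node 3→4 (via fail)
i=69 'd': node 4→5  → match P2@[68:69]
i=70 'a': node 5→6
i=71 'b': node 6→7
i=72 'a': node 7→8
i=73 'b': node 8→9  → match P3@[68:73],P6@[70:73]
i=74 'e': node 9→10 (via fail)
i=75 'a': node 10→4 (via fail)

Matches: [[2,1],[3,0],[3,1],[5,2],[6,1],[13,6],[15,1],[16,0],[16,1],[20,1],[21,0],[21,1],[22,0],[22,1],[28,4],[31,1],[32,0],[32,1],[46,5],[50,4],[55,5],[59,2],[64,6],[66,1],[67,0],[67,1],[69,2],[73,3],[73,6]]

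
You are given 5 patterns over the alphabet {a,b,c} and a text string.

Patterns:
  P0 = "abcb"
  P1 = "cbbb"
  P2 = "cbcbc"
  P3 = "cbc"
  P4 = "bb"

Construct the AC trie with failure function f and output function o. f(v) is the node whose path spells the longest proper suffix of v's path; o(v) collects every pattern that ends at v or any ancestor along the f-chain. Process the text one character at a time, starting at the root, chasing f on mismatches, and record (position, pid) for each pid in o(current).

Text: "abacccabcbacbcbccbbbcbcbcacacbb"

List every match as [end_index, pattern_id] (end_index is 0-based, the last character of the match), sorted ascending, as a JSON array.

Build:
Trie (insert patterns):
  0='ε' goto a→1 b→12 c→5
  1='a' goto b→2
  2='ab' goto c→3
  3='abc' goto b→4
  4='abcb' goto ·  ←P0
  5='c' goto b→6
  6='cb' goto b→7 c→9
  7='cbb' goto b→8
  8='cbbb' goto ·  ←P1
  9='cbc' goto b→10  ←P3
  10='cbcb' goto c→11
  11='cbcbc' goto ·  ←P2
  12='b' goto b→13
  13='bb' goto ·  ←P4

Failure links (BFS by depth):
  fail(1) 'a': from fail(0)=0 chase 'a': 0 ⇒ 0;  out=∅∪out(0)=∅
  fail(5) 'c': from fail(0)=0 chase 'c': 0 ⇒ 0;  out=∅∪out(0)=∅
  fail(12) 'b': from fail(0)=0 chase 'b': 0 ⇒ 0;  out=∅∪out(0)=∅
  fail(2) 'ab': from fail(1)=0 chase 'b': 0 ⇒ 12;  out=∅∪out(12)=∅
  fail(6) 'cb': from fail(5)=0 chase 'b': 0 ⇒ 12;  out=∅∪out(12)=∅
  fail(13) 'bb': from fail(12)=0 chase 'b': 0 ⇒ 12;  out={4}∪out(12)={4}
  fail(3) 'abc': from fail(2)=12 chase 'c': 12→0 ⇒ 5;  out=∅∪out(5)=∅
  fail(7) 'cbb': from fail(6)=12 chase 'b': 12 ⇒ 13;  out=∅∪out(13)={4}
  fail(9) 'cbc': from fail(6)=12 chase 'c': 12→0 ⇒ 5;  out={3}∪out(5)={3}
  fail(4) 'abcb': from fail(3)=5 chase 'b': 5 ⇒ 6;  out={0}∪out(6)={0}
  fail(8) 'cbbb': from fail(7)=13 chase 'b': 13→12 ⇒ 13;  out={1}∪out(13)={1,4}
  fail(10) 'cbcb': from fail(9)=5 chase 'b': 5 ⇒ 6;  out=∅∪out(6)=∅
  fail(11) 'cbcbc': from fail(10)=6 chase 'c': 6 ⇒ 9;  out={2}∪out(9)={2,3}

Run:
i=0 'a': node 0→1
i=1 'b': node 1→2
i=2 'a': node 2→1 (via fail)
i=3 'c': node 1→5 (via fail)
i=4 'c': node 5→5 (via fail)
i=5 'c': node 5→5 (via fail)
i=6 'a': node 5→1 (via fail)
i=7 'b': node 1→2
i=8 'c': node 2→3
i=9 'b': node 3→4  emit P0@[6:9]
i=10 'a': node 4→1 (via fail)
i=11 'c': node 1→5 (via fail)
i=12 'b': node 5→6
i=13 'c': node 6→9  emit P3@[11:13]
i=14 'b': node 9→10
i=15 'c': node 10→11  emit P2@[11:15],P3@[13:15]
i=16 'c': node 11→5 (via fail)
i=17 'b': node 5→6
i=18 'b': node 6→7  emit P4@[17:18]
i=19 'b': node 7→8  emit P1@[16:19],P4@[18:19]
i=20 'c': node 8→5 (via fail)
i=21 'b': node 5→6
i=22 'c': node 6→9  emit P3@[20:22]
i=23 'b': node 9→10
i=24 'c': node 10→11  emit P2@[20:24],P3@[22:24]
i=25 'a': node 11→1 (via fail)
i=26 'c': node 1→5 (via fail)
i=27 'a': node 5→1 (via fail)
i=28 'c': node 1→5 (via fail)
i=29 'b': node 5→6
i=30 'b': node 6→7  emit P4@[29:30]

Matches: [[9,0],[13,3],[15,2],[15,3],[18,4],[19,1],[19,4],[22,3],[24,2],[24,3],[30,4]]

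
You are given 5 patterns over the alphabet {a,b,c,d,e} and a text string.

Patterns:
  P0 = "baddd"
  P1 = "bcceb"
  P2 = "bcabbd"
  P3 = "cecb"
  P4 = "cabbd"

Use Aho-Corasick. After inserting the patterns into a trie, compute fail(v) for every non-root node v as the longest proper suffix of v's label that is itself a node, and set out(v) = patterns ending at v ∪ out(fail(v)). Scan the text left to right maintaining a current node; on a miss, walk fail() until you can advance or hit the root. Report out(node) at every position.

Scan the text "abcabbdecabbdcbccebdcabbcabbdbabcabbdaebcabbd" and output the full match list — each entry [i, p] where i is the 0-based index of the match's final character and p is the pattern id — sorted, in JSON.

Construct AC machine:
Trie nodes:
  n0 'ε': b→1 c→14
  n1 'b': a→2 c→6
  n2 'ba': d→3
  n3 'bad': d→4
  n4 'badd': d→5
  n5 'baddd': ·  [P0 ends]
  n6 'bc': a→10 c→7
  n7 'bcc': e→8
  n8 'bcce': b→9
  n9 'bcceb': ·  [P1 ends]
  n10 'bca': b→11
  n11 'bcab': b→12
  n12 'bcabb': d→13
  n13 'bcabbd': ·  [P2 ends]
  n14 'c': a→18 e→15
  n15 'ce': c→16
  n16 'cec': b→17
  n17 'cecb': ·  [P3 ends]
  n18 'ca': b→19
  n19 'cab': b→20
  n20 'cabb': d→21
  n21 'cabbd': ·  [P4 ends]

Failure links (BFS by depth):
  fail(1) 'b': from fail(0)=0 chase 'b': 0 ⇒ 0;  out=∅∪out(0)=∅
  fail(14) 'c': from fail(0)=0 chase 'c': 0 ⇒ 0;  out=∅∪out(0)=∅
  fail(2) 'ba': from fail(1)=0 chase 'a': 0 ⇒ 0;  out=∅∪out(0)=∅
  fail(6) 'bc': from fail(1)=0 chase 'c': 0 ⇒ 14;  out=∅∪out(14)=∅
  fail(15) 'ce': from fail(14)=0 chase 'e': 0 ⇒ 0;  out=∅∪out(0)=∅
  fail(18) 'ca': from fail(14)=0 chase 'a': 0 ⇒ 0;  out=∅∪out(0)=∅
  fail(3) 'bad': from fail(2)=0 chase 'd': 0 ⇒ 0;  out=∅∪out(0)=∅
  fail(7) 'bcc': from fail(6)=14 chase 'c': 14→0 ⇒ 14;  out=∅∪out(14)=∅
  fail(10) 'bca': from fail(6)=14 chase 'a': 14 ⇒ 18;  out=∅∪out(18)=∅
  fail(16) 'cec': from fail(15)=0 chase 'c': 0 ⇒ 14;  out=∅∪out(14)=∅
  fail(19) 'cab': from fail(18)=0 chase 'b': 0 ⇒ 1;  out=∅∪out(1)=∅
  fail(4) 'badd': from fail(3)=0 chase 'd': 0 ⇒ 0;  out=∅∪out(0)=∅
  fail(8) 'bcce': from fail(7)=14 chase 'e': 14 ⇒ 15;  out=∅∪out(15)=∅
  fail(11) 'bcab': from fail(10)=18 chase 'b': 18 ⇒ 19;  out=∅∪out(19)=∅
  fail(17) 'cecb': from fail(16)=14 chase 'b': 14→0 ⇒ 1;  out={3}∪out(1)={3}
  fail(20) 'cabb': from fail(19)=1 chase 'b': 1→0 ⇒ 1;  out=∅∪out(1)=∅
  fail(5) 'baddd': from fail(4)=0 chase 'd': 0 ⇒ 0;  out={0}∪out(0)={0}
  fail(9) 'bcceb': from fail(8)=15 chase 'b': 15→0 ⇒ 1;  out={1}∪out(1)={1}
  fail(12) 'bcabb': from fail(11)=19 chase 'b': 19 ⇒ 20;  out=∅∪out(20)=∅
  fail(21) 'cabbd': from fail(20)=1 chase 'd': 1→0 ⇒ 0;  out={4}∪out(0)={4}
  fail(13) 'bcabbd': from fail(12)=20 chase 'd': 20 ⇒ 21;  out={2}∪out(21)={2,4}

Scan:
[0] read 'a'  n0⇒n0
[1] read 'b'  n0⇒n1
[2] read 'c'  n1⇒n6
[3] read 'a'  n6⇒n10
[4] read 'b'  n10⇒n11
[5] read 'b'  n11⇒n12
[6] read 'd'  n12⇒n13  → match P2@[1:6],P4@[2:6]
[7] read 'e'  n13⇒n0 (via fail)
[8] read 'c'  n0⇒n14
[9] read 'a'  n14⇒n18
[10] read 'b'  n18⇒n19
[11] read 'b'  n19⇒n20
[12] read 'd'  n20⇒n21  → match P4@[8:12]
[13] read 'c'  n21⇒n14 (via fail)
[14] read 'b'  n14⇒n1 (via fail)
[15] read 'c'  n1⇒n6
[16] read 'c'  n6⇒n7
[17] read 'e'  n7⇒n8
[18] read 'b'  n8⇒n9  → match P1@[14:18]
[19] read 'd'  n9⇒n0 (via fail)
[20] read 'c'  n0⇒n14
[21] read 'a'  n14⇒n18
[22] read 'b'  n18⇒n19
[23] read 'b'  n19⇒n20
[24] read 'c'  n20⇒n6 (via fail)
[25] read 'a'  n6⇒n10
[26] read 'b'  n10⇒n11
[27] read 'b'  n11⇒n12
[28] read 'd'  n12⇒n13  → match P2@[23:28],P4@[24:28]
[29] read 'b'  n13⇒n1 (via fail)
[30] read 'a'  n1⇒n2
[31] read 'b'  n2⇒n1 (via fail)
[32] read 'c'  n1⇒n6
[33] read 'a'  n6⇒n10
[34] read 'b'  n10⇒n11
[35] read 'b'  n11⇒n12
[36] read 'd'  n12⇒n13  → match P2@[31:36],P4@[32:36]
[37] read 'a'  n13⇒n0 (via fail)
[38] read 'e'  n0⇒n0
[39] read 'b'  n0⇒n1
[40] read 'c'  n1⇒n6
[41] read 'a'  n6⇒n10
[42] read 'b'  n10⇒n11
[43] read 'b'  n11⇒n12
[44] read 'd'  n12⇒n13  → match P2@[39:44],P4@[40:44]

Matches: [[6,2],[6,4],[12,4],[18,1],[28,2],[28,4],[36,2],[36,4],[44,2],[44,4]]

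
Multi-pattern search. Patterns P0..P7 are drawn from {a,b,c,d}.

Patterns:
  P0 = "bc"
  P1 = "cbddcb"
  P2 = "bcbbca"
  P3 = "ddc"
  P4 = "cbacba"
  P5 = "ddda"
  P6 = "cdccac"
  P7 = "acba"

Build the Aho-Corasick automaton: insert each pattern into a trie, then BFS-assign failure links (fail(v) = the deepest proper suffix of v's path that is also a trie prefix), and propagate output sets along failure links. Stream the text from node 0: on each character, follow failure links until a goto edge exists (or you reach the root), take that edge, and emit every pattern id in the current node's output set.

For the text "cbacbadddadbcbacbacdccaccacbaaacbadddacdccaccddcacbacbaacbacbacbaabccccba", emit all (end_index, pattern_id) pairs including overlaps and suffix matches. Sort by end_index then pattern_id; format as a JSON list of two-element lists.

Build automaton:
Trie (insert patterns):
  0='ε' goto a→27 b→1 c→3 d→13
  1='b' goto c→2
  2='bc' goto b→9  ←P0
  3='c' goto b→4 d→22
  4='cb' goto a→16 d→5
  5='cbd' goto d→6
  6='cbdd' goto c→7
  7='cbddc' goto b→8
  8='cbddcb' goto ·  ←P1
  9='bcb' goto b→10
  10='bcbb' goto c→11
  11='bcbbc' goto a→12
  12='bcbbca' goto ·  ←P2
  13='d' goto d→14
  14='dd' goto c→15 d→20
  15='ddc' goto ·  ←P3
  16='cba' goto c→17
  17='cbac' goto b→18
  18='cbacb' goto a→19
  19='cbacba' goto ·  ←P4
  20='ddd' goto a→21
  21='ddda' goto ·  ←P5
  22='cd' goto c→23
  23='cdc' goto c→24
  24='cdcc' goto a→25
  25='cdcca' goto c→26
  26='cdccac' goto ·  ←P6
  27='a' goto c→28
  28='ac' goto b→29
  29='acb' goto a→30
  30='acba' goto ·  ←P7

BFS fail/out derivation:
  n1('b'): parent n0 fail=0; on 'b' 0 → fail=0;  out ∅∪∅=∅
  n3('c'): parent n0 fail=0; on 'c' 0 → fail=0;  out ∅∪∅=∅
  n13('d'): parent n0 fail=0; on 'd' 0 → fail=0;  out ∅∪∅=∅
  n27('a'): parent n0 fail=0; on 'a' 0 → fail=0;  out ∅∪∅=∅
  n2('bc'): parent n1 fail=0; on 'c' 0 → fail=3;  out {0}∪∅={0}
  n4('cb'): parent n3 fail=0; on 'b' 0 → fail=1;  out ∅∪∅=∅
  n14('dd'): parent n13 fail=0; on 'd' 0 → fail=13;  out ∅∪∅=∅
  n22('cd'): parent n3 fail=0; on 'd' 0 → fail=13;  out ∅∪∅=∅
  n28('ac'): parent n27 fail=0; on 'c' 0 → fail=3;  out ∅∪∅=∅
  n5('cbd'): parent n4 fail=1; on 'd' 1→0 → fail=13;  out ∅∪∅=∅
  n9('bcb'): parent n2 fail=3; on 'b' 3 → fail=4;  out ∅∪∅=∅
  n15('ddc'): parent n14 fail=13; on 'c' 13→0 → fail=3;  out {3}∪∅={3}
  n16('cba'): parent n4 fail=1; on 'a' 1→0 → fail=27;  out ∅∪∅=∅
  n20('ddd'): parent n14 fail=13; on 'd' 13 → fail=14;  out ∅∪∅=∅
  n23('cdc'): parent n22 fail=13; on 'c' 13→0 → fail=3;  out ∅∪∅=∅
  n29('acb'): parent n28 fail=3; on 'b' 3 → fail=4;  out ∅∪∅=∅
  n6('cbdd'): parent n5 fail=13; on 'd' 13 → fail=14;  out ∅∪∅=∅
  n10('bcbb'): parent n9 fail=4; on 'b' 4→1→0 → fail=1;  out ∅∪∅=∅
  n17('cbac'): parent n16 fail=27; on 'c' 27 → fail=28;  out ∅∪∅=∅
  n21('ddda'): parent n20 fail=14; on 'a' 14→13→0 → fail=27;  out {5}∪∅={5}
  n24('cdcc'): parent n23 fail=3; on 'c' 3→0 → fail=3;  out ∅∪∅=∅
  n30('acba'): parent n29 fail=4; on 'a' 4 → fail=16;  out {7}∪∅={7}
  n7('cbddc'): parent n6 fail=14; on 'c' 14 → fail=15;  out ∅∪{3}={3}
  n11('bcbbc'): parent n10 fail=1; on 'c' 1 → fail=2;  out ∅∪{0}={0}
  n18('cbacb'): parent n17 fail=28; on 'b' 28 → fail=29;  out ∅∪∅=∅
  n25('cdcca'): parent n24 fail=3; on 'a' 3→0 → fail=27;  out ∅∪∅=∅
  n8('cbddcb'): parent n7 fail=15; on 'b' 15→3 → fail=4;  out {1}∪∅={1}
  n12('bcbbca'): parent n11 fail=2; on 'a' 2→3→0 → fail=27;  out {2}∪∅={2}
  n19('cbacba'): parent n18 fail=29; on 'a' 29 → fail=30;  out {4}∪{7}={4,7}
  n26('cdccac'): parent n25 fail=27; on 'c' 27 → fail=28;  out {6}∪∅={6}

Text stream:
[0] read 'c'  n0⇒n3
[1] read 'b'  n3⇒n4
[2] read 'a'  n4⇒n16
[3] read 'c'  n16⇒n17
[4] read 'b'  n17⇒n18
[5] read 'a'  n18⇒n19  emit P4@[0:5],P7@[2:5]
[6] read 'd'  n19⇒n13 ·f
[7] read 'd'  n13⇒n14
[8] read 'd'  n14⇒n20
[9] read 'a'  n20⇒n21  emit P5@[6:9]
[10] read 'd'  n21⇒n13 ·f
[11] read 'b'  n13⇒n1 ·f
[12] read 'c'  n1⇒n2  emit P0@[11:12]
[13] read 'b'  n2⇒n9
[14] read 'a'  n9⇒n16 ·f
[15] read 'c'  n16⇒n17
[16] read 'b'  n17⇒n18
[17] read 'a'  n18⇒n19  emit P4@[12:17],P7@[14:17]
[18] read 'c'  n19⇒n17 ·f
[19] read 'd'  n17⇒n22 ·f
[20] read 'c'  n22⇒n23
[21] read 'c'  n23⇒n24
[22] read 'a'  n24⇒n25
[23] read 'c'  n25⇒n26  emit P6@[18:23]
[24] read 'c'  n26⇒n3 ·f
[25] read 'a'  n3⇒n27 ·f
[26] read 'c'  n27⇒n28
[27] read 'b'  n28⇒n29
[28] read 'a'  n29⇒n30  emit P7@[25:28]
[29] read 'a'  n30⇒n27 ·f
[30] read 'a'  n27⇒n27 ·f
[31] read 'c'  n27⇒n28
[32] read 'b'  n28⇒n29
[33] read 'a'  n29⇒n30  emit P7@[30:33]
[34] read 'd'  n30⇒n13 ·f
[35] read 'd'  n13⇒n14
[36] read 'd'  n14⇒n20
[37] read 'a'  n20⇒n21  emit P5@[34:37]
[38] read 'c'  n21⇒n28 ·f
[39] read 'd'  n28⇒n22 ·f
[40] read 'c'  n22⇒n23
[41] read 'c'  n23⇒n24
[42] read 'a'  n24⇒n25
[43] read 'c'  n25⇒n26  emit P6@[38:43]
[44] read 'c'  n26⇒n3 ·f
[45] read 'd'  n3⇒n22
[46] read 'd'  n22⇒n14 ·f
[47] read 'c'  n14⇒n15  emit P3@[45:47]
[48] read 'a'  n15⇒n27 ·f
[49] read 'c'  n27⇒n28
[50] read 'b'  n28⇒n29
[51] read 'a'  n29⇒n30  emit P7@[48:51]
[52] read 'c'  n30⇒n17 ·f
[53] read 'b'  n17⇒n18
[54] read 'a'  n18⇒n19  emit P4@[49:54],P7@[51:54]
[55] read 'a'  n19⇒n27 ·f
[56] read 'c'  n27⇒n28
[57] read 'b'  n28⇒n29
[58] read 'a'  n29⇒n30  emit P7@[55:58]
[59] read 'c'  n30⇒n17 ·f
[60] read 'b'  n17⇒n18
[61] read 'a'  n18⇒n19  emit P4@[56:61],P7@[58:61]
[62] read 'c'  n19⇒n17 ·f
[63] read 'b'  n17⇒n18
[64] read 'a'  n18⇒n19  emit P4@[59:64],P7@[61:64]
[65] read 'a'  n19⇒n27 ·f
[66] read 'b'  n27⇒n1 ·f
[67] read 'c'  n1⇒n2  emit P0@[66:67]
[68] read 'c'  n2⇒n3 ·f
[69] read 'c'  n3⇒n3 ·f
[70] read 'c'  n3⇒n3 ·f
[71] read 'b'  n3⇒n4
[72] read 'a'  n4⇒n16

Matches: [[5,4],[5,7],[9,5],[12,0],[17,4],[17,7],[23,6],[28,7],[33,7],[37,5],[43,6],[47,3],[51,7],[54,4],[54,7],[58,7],[61,4],[61,7],[64,4],[64,7],[67,0]]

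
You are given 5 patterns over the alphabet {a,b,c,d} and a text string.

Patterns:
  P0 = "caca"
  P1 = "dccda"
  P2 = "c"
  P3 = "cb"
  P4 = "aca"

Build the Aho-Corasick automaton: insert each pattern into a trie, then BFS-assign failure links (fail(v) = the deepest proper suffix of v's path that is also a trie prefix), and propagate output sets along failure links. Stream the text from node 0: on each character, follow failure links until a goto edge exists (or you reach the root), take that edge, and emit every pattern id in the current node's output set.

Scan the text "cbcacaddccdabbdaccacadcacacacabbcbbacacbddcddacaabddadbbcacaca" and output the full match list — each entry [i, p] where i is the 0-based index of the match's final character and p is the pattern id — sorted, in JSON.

Construct AC machine:
Trie (insert patterns):
  n0 'ε': a→11 c→1 d→5
  n1 'c': a→2 b→10  ←P2
  n2 'ca': c→3
  n3 'cac': a→4
  n4 'caca': ·  ←P0
  n5 'd': c→6
  n6 'dc': c→7
  n7 'dcc': d→8
  n8 'dccd': a→9
  n9 'dccda': ·  ←P1
  n10 'cb': ·  ←P3
  n11 'a': c→12
  n12 'ac': a→13
  n13 'aca': ·  ←P4

BFS fail/out derivation:
  fail(1) 'c': from fail(0)=0 chase 'c': 0 ⇒ 0;  out={2}∪out(0)={2}
  fail(5) 'd': from fail(0)=0 chase 'd': 0 ⇒ 0;  out=∅∪out(0)=∅
  fail(11) 'a': from fail(0)=0 chase 'a': 0 ⇒ 0;  out=∅∪out(0)=∅
  fail(2) 'ca': from fail(1)=0 chase 'a': 0 ⇒ 11;  out=∅∪out(11)=∅
  fail(6) 'dc': from fail(5)=0 chase 'c': 0 ⇒ 1;  out=∅∪out(1)={2}
  fail(10) 'cb': from fail(1)=0 chase 'b': 0 ⇒ 0;  out={3}∪out(0)={3}
  fail(12) 'ac': from fail(11)=0 chase 'c': 0 ⇒ 1;  out=∅∪out(1)={2}
  fail(3) 'cac': from fail(2)=11 chase 'c': 11 ⇒ 12;  out=∅∪out(12)={2}
  fail(7) 'dcc': from fail(6)=1 chase 'c': 1→0 ⇒ 1;  out=∅∪out(1)={2}
  fail(13) 'aca': from fail(12)=1 chase 'a': 1 ⇒ 2;  out={4}∪out(2)={4}
  fail(4) 'caca': from fail(3)=12 chase 'a': 12 ⇒ 13;  out={0}∪out(13)={0,4}
  fail(8) 'dccd': from fail(7)=1 chase 'd': 1→0 ⇒ 5;  out=∅∪out(5)=∅
  fail(9) 'dccda': from fail(8)=5 chase 'a': 5→0 ⇒ 11;  out={1}∪out(11)={1}

Run:
[0] read 'c'  n0⇒n1  → match P2@[0:0]
[1] read 'b'  n1⇒n10  → match P3@[0:1]
[2] read 'c'  n10⇒n1 ·f  → match P2@[2:2]
[3] read 'a'  n1⇒n2
[4] read 'c'  n2⇒n3  → match P2@[4:4]
[5] read 'a'  n3⇒n4  → match P0@[2:5],P4@[3:5]
[6] read 'd'  n4⇒n5 ·f
[7] read 'd'  n5⇒n5 ·f
[8] read 'c'  n5⇒n6  → match P2@[8:8]
[9] read 'c'  n6⇒n7  → match P2@[9:9]
[10] read 'd'  n7⇒n8
[11] read 'a'  n8⇒n9  → match P1@[7:11]
[12] read 'b'  n9⇒n0 ·f
[13] read 'b'  n0⇒n0
[14] read 'd'  n0⇒n5
[15] read 'a'  n5⇒n11 ·f
[16] read 'c'  n11⇒n12  → match P2@[16:16]
[17] read 'c'  n12⇒n1 ·f  → match P2@[17:17]
[18] read 'a'  n1⇒n2
[19] read 'c'  n2⇒n3  → match P2@[19:19]
[20] read 'a'  n3⇒n4  → match P0@[17:20],P4@[18:20]
[21] read 'd'  n4⇒n5 ·f
[22] read 'c'  n5⇒n6  → match P2@[22:22]
[23] read 'a'  n6⇒n2 ·f
[24] read 'c'  n2⇒n3  → match P2@[24:24]
[25] read 'a'  n3⇒n4  → match P0@[22:25],P4@[23:25]
[26] read 'c'  n4⇒n3 ·f  → match P2@[26:26]
[27] read 'a'  n3⇒n4  → match P0@[24:27],P4@[25:27]
[28] read 'c'  n4⇒n3 ·f  → match P2@[28:28]
[29] read 'a'  n3⇒n4  → match P0@[26:29],P4@[27:29]
[30] read 'b'  n4⇒n0 ·f
[31] read 'b'  n0⇒n0
[32] read 'c'  n0⇒n1  → match P2@[32:32]
[33] read 'b'  n1⇒n10  → match P3@[32:33]
[34] read 'b'  n10⇒n0 ·f
[35] read 'a'  n0⇒n11
[36] read 'c'  n11⇒n12  → match P2@[36:36]
[37] read 'a'  n12⇒n13  → match P4@[35:37]
[38] read 'c'  n13⇒n3 ·f  → match P2@[38:38]
[39] read 'b'  n3⇒n10 ·f  → match P3@[38:39]
[40] read 'd'  n10⇒n5 ·f
[41] read 'd'  n5⇒n5 ·f
[42] read 'c'  n5⇒n6  → match P2@[42:42]
[43] read 'd'  n6⇒n5 ·f
[44] read 'd'  n5⇒n5 ·f
[45] read 'a'  n5⇒n11 ·f
[46] read 'c'  n11⇒n12  → match P2@[46:46]
[47] read 'a'  n12⇒n13  → match P4@[45:47]
[48] read 'a'  n13⇒n11 ·f
[49] read 'b'  n11⇒n0 ·f
[50] read 'd'  n0⇒n5
[51] read 'd'  n5⇒n5 ·f
[52] read 'a'  n5⇒n11 ·f
[53] read 'd'  n11⇒n5 ·f
[54] read 'b'  n5⇒n0 ·f
[55] read 'b'  n0⇒n0
[56] read 'c'  n0⇒n1  → match P2@[56:56]
[57] read 'a'  n1⇒n2
[58] read 'c'  n2⇒n3  → match P2@[58:58]
[59] read 'a'  n3⇒n4  → match P0@[56:59],P4@[57:59]
[60] read 'c'  n4⇒n3 ·f  → match P2@[60:60]
[61] read 'a'  n3⇒n4  → match P0@[58:61],P4@[59:61]

Result: [[0,2],[1,3],[2,2],[4,2],[5,0],[5,4],[8,2],[9,2],[11,1],[16,2],[17,2],[19,2],[20,0],[20,4],[22,2],[24,2],[25,0],[25,4],[26,2],[27,0],[27,4],[28,2],[29,0],[29,4],[32,2],[33,3],[36,2],[37,4],[38,2],[39,3],[42,2],[46,2],[47,4],[56,2],[58,2],[59,0],[59,4],[60,2],[61,0],[61,4]]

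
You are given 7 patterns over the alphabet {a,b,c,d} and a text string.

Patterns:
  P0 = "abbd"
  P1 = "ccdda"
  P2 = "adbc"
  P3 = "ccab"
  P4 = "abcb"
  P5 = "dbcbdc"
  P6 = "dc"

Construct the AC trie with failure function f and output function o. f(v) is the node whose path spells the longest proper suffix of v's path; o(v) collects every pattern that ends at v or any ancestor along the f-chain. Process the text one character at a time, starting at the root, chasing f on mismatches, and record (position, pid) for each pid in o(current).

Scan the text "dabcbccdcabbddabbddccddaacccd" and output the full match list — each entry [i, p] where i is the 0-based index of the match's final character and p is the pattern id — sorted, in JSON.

Construct AC machine:
Trie (insert patterns):
  n0 'ε': a→1 c→5 d→17
  n1 'a': b→2 d→10
  n2 'ab': b→3 c→15
  n3 'abb': d→4
  n4 'abbd': ·  ←P0
  n5 'c': c→6
  n6 'cc': a→13 d→7
  n7 'ccd': d→8
  n8 'ccdd': a→9
  n9 'ccdda': ·  ←P1
  n10 'ad': b→11
  n11 'adb': c→12
  n12 'adbc': ·  ←P2
  n13 'cca': b→14
  n14 'ccab': ·  ←P3
  n15 'abc': b→16
  n16 'abcb': ·  ←P4
  n17 'd': b→18 c→23
  n18 'db': c→19
  n19 'dbc': b→20
  n20 'dbcb': d→21
  n21 'dbcbd': c→22
  n22 'dbcbdc': ·  ←P5
  n23 'dc': ·  ←P6

BFS fail/out derivation:
  fail(1) 'a': from fail(0)=0 chase 'a': 0 ⇒ 0;  out=∅∪out(0)=∅
  fail(5) 'c': from fail(0)=0 chase 'c': 0 ⇒ 0;  out=∅∪out(0)=∅
  fail(17) 'd': from fail(0)=0 chase 'd': 0 ⇒ 0;  out=∅∪out(0)=∅
  fail(2) 'ab': from fail(1)=0 chase 'b': 0 ⇒ 0;  out=∅∪out(0)=∅
  fail(6) 'cc': from fail(5)=0 chase 'c': 0 ⇒ 5;  out=∅∪out(5)=∅
  fail(10) 'ad': from fail(1)=0 chase 'd': 0 ⇒ 17;  out=∅∪out(17)=∅
  fail(18) 'db': from fail(17)=0 chase 'b': 0 ⇒ 0;  out=∅∪out(0)=∅
  fail(23) 'dc': from fail(17)=0 chase 'c': 0 ⇒ 5;  out={6}∪out(5)={6}
  fail(3) 'abb': from fail(2)=0 chase 'b': 0 ⇒ 0;  out=∅∪out(0)=∅
  fail(7) 'ccd': from fail(6)=5 chase 'd': 5→0 ⇒ 17;  out=∅∪out(17)=∅
  fail(11) 'adb': from fail(10)=17 chase 'b': 17 ⇒ 18;  out=∅∪out(18)=∅
  fail(13) 'cca': from fail(6)=5 chase 'a': 5→0 ⇒ 1;  out=∅∪out(1)=∅
  fail(15) 'abc': from fail(2)=0 chase 'c': 0 ⇒ 5;  out=∅∪out(5)=∅
  fail(19) 'dbc': from fail(18)=0 chase 'c': 0 ⇒ 5;  out=∅∪out(5)=∅
  fail(4) 'abbd': from fail(3)=0 chase 'd': 0 ⇒ 17;  out={0}∪out(17)={0}
  fail(8) 'ccdd': from fail(7)=17 chase 'd': 17→0 ⇒ 17;  out=∅∪out(17)=∅
  fail(12) 'adbc': from fail(11)=18 chase 'c': 18 ⇒ 19;  out={2}∪out(19)={2}
  fail(14) 'ccab': from fail(13)=1 chase 'b': 1 ⇒ 2;  out={3}∪out(2)={3}
  fail(16) 'abcb': from fail(15)=5 chase 'b': 5→0 ⇒ 0;  out={4}∪out(0)={4}
  fail(20) 'dbcb': from fail(19)=5 chase 'b': 5→0 ⇒ 0;  out=∅∪out(0)=∅
  fail(9) 'ccdda': from fail(8)=17 chase 'a': 17→0 ⇒ 1;  out={1}∪out(1)={1}
  fail(21) 'dbcbd': from fail(20)=0 chase 'd': 0 ⇒ 17;  out=∅∪out(17)=∅
  fail(22) 'dbcbdc': from fail(21)=17 chase 'c': 17 ⇒ 23;  out={5}∪out(23)={5,6}

Run:
i=0 'd': node 0→17
i=1 'a': node 17→1 ·f
i=2 'b': node 1→2
i=3 'c': node 2→15
i=4 'b': node 15→16  ** P4@[1:4]
i=5 'c': node 16→5 ·f
i=6 'c': node 5→6
i=7 'd': node 6→7
i=8 'c': node 7→23 ·f  ** P6@[7:8]
i=9 'a': node 23→1 ·f
i=10 'b': node 1→2
i=11 'b': node 2→3
i=12 'd': node 3→4  ** P0@[9:12]
i=13 'd': node 4→17 ·f
i=14 'a': node 17→1 ·f
i=15 'b': node 1→2
i=16 'b': node 2→3
i=17 'd': node 3→4  ** P0@[14:17]
i=18 'd': node 4→17 ·f
i=19 'c': node 17→23  ** P6@[18:19]
i=20 'c': node 23→6 ·f
i=21 'd': node 6→7
i=22 'd': node 7→8
i=23 'a': node 8→9  ** P1@[19:23]
i=24 'a': node 9→1 ·f
i=25 'c': node 1→5 ·f
i=26 'c': node 5→6
i=27 'c': node 6→6 ·f
i=28 'd': node 6→7

Result: [[4,4],[8,6],[12,0],[17,0],[19,6],[23,1]]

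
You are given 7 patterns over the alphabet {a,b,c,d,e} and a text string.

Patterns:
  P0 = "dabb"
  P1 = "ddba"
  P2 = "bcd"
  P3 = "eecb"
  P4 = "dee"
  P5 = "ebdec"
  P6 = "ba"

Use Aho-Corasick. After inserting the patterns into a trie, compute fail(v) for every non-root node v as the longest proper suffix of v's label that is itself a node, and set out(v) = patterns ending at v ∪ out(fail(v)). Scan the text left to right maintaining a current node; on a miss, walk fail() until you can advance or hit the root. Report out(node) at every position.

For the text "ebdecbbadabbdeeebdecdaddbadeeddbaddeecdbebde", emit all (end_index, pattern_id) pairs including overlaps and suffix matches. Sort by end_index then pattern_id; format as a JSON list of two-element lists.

Build:
Trie nodes:
  n0 'ε': b→8 d→1 e→11
  n1 'd': a→2 d→5 e→15
  n2 'da': b→3
  n3 'dab': b→4
  n4 'dabb': ·  [P0 ends]
  n5 'dd': b→6
  n6 'ddb': a→7
  n7 'ddba': ·  [P1 ends]
  n8 'b': a→21 c→9
  n9 'bc': d→10
  n10 'bcd': ·  [P2 ends]
  n11 'e': b→17 e→12
  n12 'ee': c→13
  n13 'eec': b→14
  n14 'eecb': ·  [P3 ends]
  n15 'de': e→16
  n16 'dee': ·  [P4 ends]
  n17 'eb': d→18
  n18 'ebd': e→19
  n19 'ebde': c→20
  n20 'ebdec': ·  [P5 ends]
  n21 'ba': ·  [P6 ends]

Failure links (BFS by depth):
  n1('d'): parent n0 fail=0; on 'd' 0 → fail=0;  out ∅∪∅=∅
  n8('b'): parent n0 fail=0; on 'b' 0 → fail=0;  out ∅∪∅=∅
  n11('e'): parent n0 fail=0; on 'e' 0 → fail=0;  out ∅∪∅=∅
  n2('da'): parent n1 fail=0; on 'a' 0 → fail=0;  out ∅∪∅=∅
  n5('dd'): parent n1 fail=0; on 'd' 0 → fail=1;  out ∅∪∅=∅
  n9('bc'): parent n8 fail=0; on 'c' 0 → fail=0;  out ∅∪∅=∅
  n12('ee'): parent n11 fail=0; on 'e' 0 → fail=11;  out ∅∪∅=∅
  n15('de'): parent n1 fail=0; on 'e' 0 → fail=11;  out ∅∪∅=∅
  n17('eb'): parent n11 fail=0; on 'b' 0 → fail=8;  out ∅∪∅=∅
  n21('ba'): parent n8 fail=0; on 'a' 0 → fail=0;  out {6}∪∅={6}
  n3('dab'): parent n2 fail=0; on 'b' 0 → fail=8;  out ∅∪∅=∅
  n6('ddb'): parent n5 fail=1; on 'b' 1→0 → fail=8;  out ∅∪∅=∅
  n10('bcd'): parent n9 fail=0; on 'd' 0 → fail=1;  out {2}∪∅={2}
  n13('eec'): parent n12 fail=11; on 'c' 11→0 → fail=0;  out ∅∪∅=∅
  n16('dee'): parent n15 fail=11; on 'e' 11 → fail=12;  out {4}∪∅={4}
  n18('ebd'): parent n17 fail=8; on 'd' 8→0 → fail=1;  out ∅∪∅=∅
  n4('dabb'): parent n3 fail=8; on 'b' 8→0 → fail=8;  out {0}∪∅={0}
  n7('ddba'): parent n6 fail=8; on 'a' 8 → fail=21;  out {1}∪{6}={1,6}
  n14('eecb'): parent n13 fail=0; on 'b' 0 → fail=8;  out {3}∪∅={3}
  n19('ebde'): parent n18 fail=1; on 'e' 1 → fail=15;  out ∅∪∅=∅
  n20('ebdec'): parent n19 fail=15; on 'c' 15→11→0 → fail=0;  out {5}∪∅={5}

Scan:
i=0 'e': node 0→11
i=1 'b': node 11→17
i=2 'd': node 17→18
i=3 'e': node 18→19
i=4 'c': node 19→20  → match P5@[0:4]
i=5 'b': node 20→8 (via fail)
i=6 'b': node 8→8 (via fail)
i=7 'a': node 8→21  → match P6@[6:7]
i=8 'd': node 21→1 (via fail)
i=9 'a': node 1→2
i=10 'b': node 2→3
i=11 'b': node 3→4  → match P0@[8:11]
i=12 'd': node 4→1 (via fail)
i=13 'e': node 1→15
i=14 'e': node 15→16  → match P4@[12:14]
i=15 'e': node 16→12 (via fail)
i=16 'b': node 12→17 (via fail)
i=17 'd': node 17→18
i=18 'e': node 18→19
i=19 'c': node 19→20  → match P5@[15:19]
i=20 'd': node 20→1 (via fail)
i=21 'a': node 1→2
i=22 'd': node 2→1 (via fail)
i=23 'd': node 1→5
i=24 'b': node 5→6
i=25 'a': node 6→7  → match P1@[22:25],P6@[24:25]
i=26 'd': node 7→1 (via fail)
i=27 'e': node 1→15
i=28 'e': node 15→16  → match P4@[26:28]
i=29 'd': node 16→1 (via fail)
i=30 'd': node 1→5
i=31 'b': node 5→6
i=32 'a': node 6→7  → match P1@[29:32],P6@[31:32]
i=33 'd': node 7→1 (via fail)
i=34 'd': node 1→5
i=35 'e': node 5→15 (via fail)
i=36 'e': node 15→16  → match P4@[34:36]
i=37 'c': node 16→13 (via fail)
i=38 'd': node 13→1 (via fail)
i=39 'b': node 1→8 (via fail)
i=40 'e': node 8→11 (via fail)
i=41 'b': node 11→17
i=42 'd': node 17→18
i=43 'e': node 18→19

Result: [[4,5],[7,6],[11,0],[14,4],[19,5],[25,1],[25,6],[28,4],[32,1],[32,6],[36,4]]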